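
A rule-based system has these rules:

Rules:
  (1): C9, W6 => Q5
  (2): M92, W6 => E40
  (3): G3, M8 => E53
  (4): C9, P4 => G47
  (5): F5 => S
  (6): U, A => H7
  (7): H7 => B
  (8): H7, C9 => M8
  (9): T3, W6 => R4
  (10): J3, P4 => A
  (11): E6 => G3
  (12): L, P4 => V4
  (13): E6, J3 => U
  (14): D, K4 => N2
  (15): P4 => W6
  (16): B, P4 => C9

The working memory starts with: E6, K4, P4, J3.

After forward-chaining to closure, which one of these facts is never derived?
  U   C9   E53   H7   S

S

Round 1 — (10), (11), (13), (15), derive A, G3, U, W6.
Round 2 — (6), derive H7.
Round 3 — (7), derive B.
Round 4 — (16), derive C9.
Round 5 — (1), (4), (8), derive Q5, G47, M8.
Round 6 — (3), derive E53.
Derived: U (round 1), E53 (round 6), C9 (round 4), H7 (round 2). S never appears in any round.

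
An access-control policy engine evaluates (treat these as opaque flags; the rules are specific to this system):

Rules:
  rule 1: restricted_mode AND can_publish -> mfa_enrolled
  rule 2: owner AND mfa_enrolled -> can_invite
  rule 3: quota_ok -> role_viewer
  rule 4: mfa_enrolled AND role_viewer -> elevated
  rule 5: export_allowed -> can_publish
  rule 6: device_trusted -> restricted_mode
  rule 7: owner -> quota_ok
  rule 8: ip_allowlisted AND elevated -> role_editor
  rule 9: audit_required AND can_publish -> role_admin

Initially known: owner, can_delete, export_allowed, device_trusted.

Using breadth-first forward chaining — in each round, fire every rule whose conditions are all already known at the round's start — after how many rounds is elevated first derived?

Round 1 — rule 5, rule 6, rule 7, derive can_publish, restricted_mode, quota_ok.
Round 2 — rule 1, rule 3, derive mfa_enrolled, role_viewer.
Round 3 — rule 2, rule 4, derive can_invite, elevated.
elevated first appears in round 3.

3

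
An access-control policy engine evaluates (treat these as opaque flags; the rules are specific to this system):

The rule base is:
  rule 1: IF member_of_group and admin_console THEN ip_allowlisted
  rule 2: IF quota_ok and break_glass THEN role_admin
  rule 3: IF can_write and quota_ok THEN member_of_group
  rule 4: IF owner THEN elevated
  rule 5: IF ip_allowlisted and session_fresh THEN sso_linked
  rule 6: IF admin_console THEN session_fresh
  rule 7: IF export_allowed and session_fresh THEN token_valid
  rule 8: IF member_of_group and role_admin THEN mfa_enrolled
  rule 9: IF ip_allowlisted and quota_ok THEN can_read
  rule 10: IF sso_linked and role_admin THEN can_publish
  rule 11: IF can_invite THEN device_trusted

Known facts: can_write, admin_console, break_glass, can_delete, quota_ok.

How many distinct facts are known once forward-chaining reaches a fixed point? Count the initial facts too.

13

Round 1: rule 2 [IF quota_ok and break_glass THEN role_admin]; rule 3 [IF can_write and quota_ok THEN member_of_group]; rule 6 [IF admin_console THEN session_fresh]. New: role_admin, member_of_group, session_fresh.
Round 2: rule 1 [IF member_of_group and admin_console THEN ip_allowlisted]; rule 8 [IF member_of_group and role_admin THEN mfa_enrolled]. New: ip_allowlisted, mfa_enrolled.
Round 3: rule 5 [IF ip_allowlisted and session_fresh THEN sso_linked]; rule 9 [IF ip_allowlisted and quota_ok THEN can_read]. New: sso_linked, can_read.
Round 4: rule 10 [IF sso_linked and role_admin THEN can_publish]. New: can_publish.
Closure: {admin_console, break_glass, can_delete, can_publish, can_read, can_write, ip_allowlisted, member_of_group, mfa_enrolled, quota_ok, role_admin, session_fresh, sso_linked} — 13 facts.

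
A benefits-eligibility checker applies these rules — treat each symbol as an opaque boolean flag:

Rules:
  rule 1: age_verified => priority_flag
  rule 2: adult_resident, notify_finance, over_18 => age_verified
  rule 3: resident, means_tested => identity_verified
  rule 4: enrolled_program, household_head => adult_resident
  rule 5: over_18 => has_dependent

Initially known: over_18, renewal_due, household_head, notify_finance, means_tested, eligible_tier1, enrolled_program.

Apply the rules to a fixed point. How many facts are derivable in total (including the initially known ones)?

[1] rule 4 [enrolled_program, household_head => adult_resident]; rule 5 [over_18 => has_dependent]. ⇒ new: adult_resident, has_dependent.
[2] rule 2 [adult_resident, notify_finance, over_18 => age_verified]. ⇒ new: age_verified.
[3] rule 1 [age_verified => priority_flag]. ⇒ new: priority_flag.
Closure: {adult_resident, age_verified, eligible_tier1, enrolled_program, has_dependent, household_head, means_tested, notify_finance, over_18, priority_flag, renewal_due} — 11 facts.

11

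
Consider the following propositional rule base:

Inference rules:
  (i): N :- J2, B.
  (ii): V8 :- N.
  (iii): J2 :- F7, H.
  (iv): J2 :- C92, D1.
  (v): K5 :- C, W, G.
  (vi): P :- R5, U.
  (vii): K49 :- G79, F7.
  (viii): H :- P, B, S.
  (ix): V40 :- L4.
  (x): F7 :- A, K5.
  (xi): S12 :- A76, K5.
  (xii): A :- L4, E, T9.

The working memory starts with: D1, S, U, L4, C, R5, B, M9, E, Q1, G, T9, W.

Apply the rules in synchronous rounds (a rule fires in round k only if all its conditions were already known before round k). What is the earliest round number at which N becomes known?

Round 1 — (v), (vi), (ix), (xii), derive K5, P, V40, A.
Round 2 — (viii), (x), derive H, F7.
Round 3 — (iii), derive J2.
Round 4 — (i), derive N.
N first appears in round 4.

4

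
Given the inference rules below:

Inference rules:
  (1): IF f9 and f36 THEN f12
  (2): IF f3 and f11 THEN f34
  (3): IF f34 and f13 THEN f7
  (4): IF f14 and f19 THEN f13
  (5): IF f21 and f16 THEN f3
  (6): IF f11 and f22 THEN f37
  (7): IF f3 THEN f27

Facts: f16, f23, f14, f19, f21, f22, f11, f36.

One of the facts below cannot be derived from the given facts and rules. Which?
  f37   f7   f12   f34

f12

Round 1: (4) [IF f14 and f19 THEN f13]; (5) [IF f21 and f16 THEN f3]; (6) [IF f11 and f22 THEN f37]. Adds f13, f3, f37.
Round 2: (2) [IF f3 and f11 THEN f34]; (7) [IF f3 THEN f27]. Adds f34, f27.
Round 3: (3) [IF f34 and f13 THEN f7]. Adds f7.
Derived: f34 (round 2), f37 (round 1), f7 (round 3). f12 never appears in any round.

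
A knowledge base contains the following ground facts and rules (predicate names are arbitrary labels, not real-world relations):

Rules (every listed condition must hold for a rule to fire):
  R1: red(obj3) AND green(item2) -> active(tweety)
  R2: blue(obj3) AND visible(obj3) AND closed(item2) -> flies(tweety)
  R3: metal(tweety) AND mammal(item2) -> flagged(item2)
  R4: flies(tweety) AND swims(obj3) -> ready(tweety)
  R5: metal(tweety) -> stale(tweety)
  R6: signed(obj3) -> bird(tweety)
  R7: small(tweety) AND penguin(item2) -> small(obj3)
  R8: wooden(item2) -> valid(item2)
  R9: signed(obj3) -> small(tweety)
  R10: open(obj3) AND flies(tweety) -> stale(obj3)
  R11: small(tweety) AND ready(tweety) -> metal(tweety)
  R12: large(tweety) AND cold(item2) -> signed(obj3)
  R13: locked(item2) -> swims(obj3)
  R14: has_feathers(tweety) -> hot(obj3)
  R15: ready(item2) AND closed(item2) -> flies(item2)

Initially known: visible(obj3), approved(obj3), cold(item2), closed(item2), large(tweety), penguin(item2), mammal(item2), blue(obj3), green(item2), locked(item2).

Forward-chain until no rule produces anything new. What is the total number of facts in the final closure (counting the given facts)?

[1] R2 [blue(obj3) AND visible(obj3) AND closed(item2) -> flies(tweety)]; R12 [large(tweety) AND cold(item2) -> signed(obj3)]; R13 [locked(item2) -> swims(obj3)]. ⇒ new: flies(tweety), signed(obj3), swims(obj3).
[2] R4 [flies(tweety) AND swims(obj3) -> ready(tweety)]; R6 [signed(obj3) -> bird(tweety)]; R9 [signed(obj3) -> small(tweety)]. ⇒ new: ready(tweety), bird(tweety), small(tweety).
[3] R7 [small(tweety) AND penguin(item2) -> small(obj3)]; R11 [small(tweety) AND ready(tweety) -> metal(tweety)]. ⇒ new: small(obj3), metal(tweety).
[4] R3 [metal(tweety) AND mammal(item2) -> flagged(item2)]; R5 [metal(tweety) -> stale(tweety)]. ⇒ new: flagged(item2), stale(tweety).
Closure: {approved(obj3), bird(tweety), blue(obj3), closed(item2), cold(item2), flagged(item2), flies(tweety), green(item2), large(tweety), locked(item2), mammal(item2), metal(tweety), penguin(item2), ready(tweety), signed(obj3), small(obj3), small(tweety), stale(tweety), swims(obj3), visible(obj3)} — 20 facts.

20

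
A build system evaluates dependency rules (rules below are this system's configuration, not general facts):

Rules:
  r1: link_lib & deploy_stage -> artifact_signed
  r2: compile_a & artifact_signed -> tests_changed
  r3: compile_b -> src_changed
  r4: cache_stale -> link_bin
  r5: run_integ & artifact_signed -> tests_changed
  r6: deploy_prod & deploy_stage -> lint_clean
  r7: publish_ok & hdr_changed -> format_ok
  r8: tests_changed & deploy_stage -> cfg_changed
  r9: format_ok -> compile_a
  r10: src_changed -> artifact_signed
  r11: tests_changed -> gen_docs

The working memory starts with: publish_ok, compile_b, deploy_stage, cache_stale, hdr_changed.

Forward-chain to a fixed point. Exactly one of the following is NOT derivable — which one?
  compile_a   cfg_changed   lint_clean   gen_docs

Round 1: r3 [compile_b -> src_changed]; r4 [cache_stale -> link_bin]; r7 [publish_ok & hdr_changed -> format_ok]. Adds src_changed, link_bin, format_ok.
Round 2: r9 [format_ok -> compile_a]; r10 [src_changed -> artifact_signed]. Adds compile_a, artifact_signed.
Round 3: r2 [compile_a & artifact_signed -> tests_changed]. Adds tests_changed.
Round 4: r8 [tests_changed & deploy_stage -> cfg_changed]; r11 [tests_changed -> gen_docs]. Adds cfg_changed, gen_docs.
Derived: compile_a (round 2), cfg_changed (round 4), gen_docs (round 4). lint_clean never appears in any round.

lint_clean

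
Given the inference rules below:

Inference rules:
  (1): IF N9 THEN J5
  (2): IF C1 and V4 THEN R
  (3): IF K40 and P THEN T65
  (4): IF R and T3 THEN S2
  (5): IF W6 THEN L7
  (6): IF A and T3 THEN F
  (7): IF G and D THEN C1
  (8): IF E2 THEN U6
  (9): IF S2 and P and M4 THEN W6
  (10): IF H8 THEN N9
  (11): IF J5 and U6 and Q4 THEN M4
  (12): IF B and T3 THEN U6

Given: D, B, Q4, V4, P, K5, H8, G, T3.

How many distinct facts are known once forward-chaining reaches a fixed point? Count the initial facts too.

Round 1 — (7), (10), (12), derive C1, N9, U6.
Round 2 — (1), (2), derive J5, R.
Round 3 — (4), (11), derive S2, M4.
Round 4 — (9), derive W6.
Round 5 — (5), derive L7.
Closure: {B, C1, D, G, H8, J5, K5, L7, M4, N9, P, Q4, R, S2, T3, U6, V4, W6} — 18 facts.

18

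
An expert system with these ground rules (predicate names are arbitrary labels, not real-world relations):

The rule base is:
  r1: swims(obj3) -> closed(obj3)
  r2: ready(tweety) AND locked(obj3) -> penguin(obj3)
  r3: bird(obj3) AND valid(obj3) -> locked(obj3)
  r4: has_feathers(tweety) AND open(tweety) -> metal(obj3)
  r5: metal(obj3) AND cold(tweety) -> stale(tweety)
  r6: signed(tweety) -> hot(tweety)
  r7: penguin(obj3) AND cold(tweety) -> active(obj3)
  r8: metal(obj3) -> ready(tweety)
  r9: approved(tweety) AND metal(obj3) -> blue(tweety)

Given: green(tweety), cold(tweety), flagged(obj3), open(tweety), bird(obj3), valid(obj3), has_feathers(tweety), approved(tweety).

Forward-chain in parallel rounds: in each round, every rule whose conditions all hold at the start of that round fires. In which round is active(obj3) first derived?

Round 1 — r3, r4, derive locked(obj3), metal(obj3).
Round 2 — r5, r8, r9, derive stale(tweety), ready(tweety), blue(tweety).
Round 3 — r2, derive penguin(obj3).
Round 4 — r7, derive active(obj3).
active(obj3) first appears in round 4.

4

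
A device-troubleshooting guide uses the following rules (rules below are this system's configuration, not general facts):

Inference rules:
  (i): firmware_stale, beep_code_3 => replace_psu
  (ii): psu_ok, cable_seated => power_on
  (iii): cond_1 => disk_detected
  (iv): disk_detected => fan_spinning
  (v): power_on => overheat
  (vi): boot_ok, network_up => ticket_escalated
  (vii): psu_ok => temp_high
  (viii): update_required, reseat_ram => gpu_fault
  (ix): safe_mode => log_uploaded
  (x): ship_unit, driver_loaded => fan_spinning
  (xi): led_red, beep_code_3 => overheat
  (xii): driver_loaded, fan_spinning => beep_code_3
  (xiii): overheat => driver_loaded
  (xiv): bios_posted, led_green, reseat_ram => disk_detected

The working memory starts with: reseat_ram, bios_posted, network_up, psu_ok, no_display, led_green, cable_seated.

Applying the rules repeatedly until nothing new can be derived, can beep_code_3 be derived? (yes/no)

Round 1: (ii) [psu_ok, cable_seated => power_on]; (vii) [psu_ok => temp_high]; (xiv) [bios_posted, led_green, reseat_ram => disk_detected]. New: power_on, temp_high, disk_detected.
Round 2: (iv) [disk_detected => fan_spinning]; (v) [power_on => overheat]. New: fan_spinning, overheat.
Round 3: (xiii) [overheat => driver_loaded]. New: driver_loaded.
Round 4: (xii) [driver_loaded, fan_spinning => beep_code_3]. New: beep_code_3.
beep_code_3 appears in round 4, so it is derivable.

yes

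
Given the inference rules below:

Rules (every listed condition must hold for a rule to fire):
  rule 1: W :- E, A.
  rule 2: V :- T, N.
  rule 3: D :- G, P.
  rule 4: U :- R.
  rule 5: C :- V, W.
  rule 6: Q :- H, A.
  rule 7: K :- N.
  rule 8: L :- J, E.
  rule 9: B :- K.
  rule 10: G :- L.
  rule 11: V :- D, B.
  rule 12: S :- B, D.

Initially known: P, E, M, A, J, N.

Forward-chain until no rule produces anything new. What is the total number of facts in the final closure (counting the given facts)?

15

Round 1: rule 1 [W :- E, A.]; rule 7 [K :- N.]; rule 8 [L :- J, E.]. Adds W, K, L.
Round 2: rule 9 [B :- K.]; rule 10 [G :- L.]. Adds B, G.
Round 3: rule 3 [D :- G, P.]. Adds D.
Round 4: rule 11 [V :- D, B.]; rule 12 [S :- B, D.]. Adds V, S.
Round 5: rule 5 [C :- V, W.]. Adds C.
Closure: {A, B, C, D, E, G, J, K, L, M, N, P, S, V, W} — 15 facts.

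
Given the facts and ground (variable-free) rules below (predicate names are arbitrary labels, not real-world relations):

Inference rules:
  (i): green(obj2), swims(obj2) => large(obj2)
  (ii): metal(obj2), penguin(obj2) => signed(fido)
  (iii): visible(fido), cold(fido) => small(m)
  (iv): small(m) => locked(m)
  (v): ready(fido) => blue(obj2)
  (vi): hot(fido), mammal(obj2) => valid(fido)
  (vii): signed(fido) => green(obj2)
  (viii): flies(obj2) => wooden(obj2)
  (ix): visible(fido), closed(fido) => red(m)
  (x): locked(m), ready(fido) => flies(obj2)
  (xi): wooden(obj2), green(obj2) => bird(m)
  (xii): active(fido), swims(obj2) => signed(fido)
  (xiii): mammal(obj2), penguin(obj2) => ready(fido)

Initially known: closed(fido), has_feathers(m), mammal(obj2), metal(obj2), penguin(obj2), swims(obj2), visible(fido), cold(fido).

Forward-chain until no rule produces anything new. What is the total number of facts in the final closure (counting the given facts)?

Round 1 fires (ii), (iii), (ix), (xiii), giving signed(fido), small(m), red(m), ready(fido).
Round 2 fires (iv), (v), (vii), giving locked(m), blue(obj2), green(obj2).
Round 3 fires (i), (x), giving large(obj2), flies(obj2).
Round 4 fires (viii), giving wooden(obj2).
Round 5 fires (xi), giving bird(m).
Closure: {bird(m), blue(obj2), closed(fido), cold(fido), flies(obj2), green(obj2), has_feathers(m), large(obj2), locked(m), mammal(obj2), metal(obj2), penguin(obj2), ready(fido), red(m), signed(fido), small(m), swims(obj2), visible(fido), wooden(obj2)} — 19 facts.

19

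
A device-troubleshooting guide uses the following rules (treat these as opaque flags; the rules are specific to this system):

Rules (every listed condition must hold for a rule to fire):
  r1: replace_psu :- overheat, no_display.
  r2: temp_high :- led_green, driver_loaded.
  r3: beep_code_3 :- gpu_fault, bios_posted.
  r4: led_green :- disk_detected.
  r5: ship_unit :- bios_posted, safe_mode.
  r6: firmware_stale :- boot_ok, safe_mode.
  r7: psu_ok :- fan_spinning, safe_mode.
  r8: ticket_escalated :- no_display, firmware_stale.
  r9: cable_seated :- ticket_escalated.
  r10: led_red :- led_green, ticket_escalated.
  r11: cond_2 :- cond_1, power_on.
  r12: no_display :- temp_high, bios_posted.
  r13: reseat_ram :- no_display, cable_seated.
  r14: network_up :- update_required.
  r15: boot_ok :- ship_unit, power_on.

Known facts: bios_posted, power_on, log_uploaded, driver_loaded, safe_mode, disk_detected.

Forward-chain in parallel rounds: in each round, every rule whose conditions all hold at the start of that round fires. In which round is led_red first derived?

[1] r4 [led_green :- disk_detected.]; r5 [ship_unit :- bios_posted, safe_mode.]. ⇒ new: led_green, ship_unit.
[2] r2 [temp_high :- led_green, driver_loaded.]; r15 [boot_ok :- ship_unit, power_on.]. ⇒ new: temp_high, boot_ok.
[3] r6 [firmware_stale :- boot_ok, safe_mode.]; r12 [no_display :- temp_high, bios_posted.]. ⇒ new: firmware_stale, no_display.
[4] r8 [ticket_escalated :- no_display, firmware_stale.]. ⇒ new: ticket_escalated.
[5] r9 [cable_seated :- ticket_escalated.]; r10 [led_red :- led_green, ticket_escalated.]. ⇒ new: cable_seated, led_red.
led_red first appears in round 5.

5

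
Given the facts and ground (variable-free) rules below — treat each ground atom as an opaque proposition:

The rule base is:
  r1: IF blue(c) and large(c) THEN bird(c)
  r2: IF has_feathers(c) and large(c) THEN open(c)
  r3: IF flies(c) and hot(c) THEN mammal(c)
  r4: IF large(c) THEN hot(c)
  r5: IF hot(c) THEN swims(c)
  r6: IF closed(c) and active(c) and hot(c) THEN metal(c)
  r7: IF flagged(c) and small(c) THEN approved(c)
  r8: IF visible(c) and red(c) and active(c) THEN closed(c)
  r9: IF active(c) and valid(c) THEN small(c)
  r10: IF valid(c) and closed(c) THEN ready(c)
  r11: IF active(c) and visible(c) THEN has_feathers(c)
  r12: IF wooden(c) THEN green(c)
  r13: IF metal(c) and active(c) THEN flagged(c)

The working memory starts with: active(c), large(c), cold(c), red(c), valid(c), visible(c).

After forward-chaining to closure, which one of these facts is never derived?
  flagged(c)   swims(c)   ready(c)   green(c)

green(c)

Round 1: r4 [IF large(c) THEN hot(c)]; r8 [IF visible(c) and red(c) and active(c) THEN closed(c)]; r9 [IF active(c) and valid(c) THEN small(c)]; r11 [IF active(c) and visible(c) THEN has_feathers(c)]. Adds hot(c), closed(c), small(c), has_feathers(c).
Round 2: r2 [IF has_feathers(c) and large(c) THEN open(c)]; r5 [IF hot(c) THEN swims(c)]; r6 [IF closed(c) and active(c) and hot(c) THEN metal(c)]; r10 [IF valid(c) and closed(c) THEN ready(c)]. Adds open(c), swims(c), metal(c), ready(c).
Round 3: r13 [IF metal(c) and active(c) THEN flagged(c)]. Adds flagged(c).
Round 4: r7 [IF flagged(c) and small(c) THEN approved(c)]. Adds approved(c).
Derived: swims(c) (round 2), flagged(c) (round 3), ready(c) (round 2). green(c) never appears in any round.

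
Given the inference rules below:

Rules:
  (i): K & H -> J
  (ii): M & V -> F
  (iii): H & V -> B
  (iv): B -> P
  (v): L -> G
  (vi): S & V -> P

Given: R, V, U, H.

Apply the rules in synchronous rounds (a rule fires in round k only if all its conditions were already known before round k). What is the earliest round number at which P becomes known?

Round 1 fires (iii), giving B.
Round 2 fires (iv), giving P.
P first appears in round 2.

2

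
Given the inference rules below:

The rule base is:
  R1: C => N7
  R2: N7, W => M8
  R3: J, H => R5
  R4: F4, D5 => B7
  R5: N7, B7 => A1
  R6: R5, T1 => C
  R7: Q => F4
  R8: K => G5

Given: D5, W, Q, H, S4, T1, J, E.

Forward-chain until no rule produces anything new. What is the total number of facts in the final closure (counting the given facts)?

15

[1] R3 [J, H => R5]; R7 [Q => F4]. ⇒ new: R5, F4.
[2] R4 [F4, D5 => B7]; R6 [R5, T1 => C]. ⇒ new: B7, C.
[3] R1 [C => N7]. ⇒ new: N7.
[4] R2 [N7, W => M8]; R5 [N7, B7 => A1]. ⇒ new: M8, A1.
Closure: {A1, B7, C, D5, E, F4, H, J, M8, N7, Q, R5, S4, T1, W} — 15 facts.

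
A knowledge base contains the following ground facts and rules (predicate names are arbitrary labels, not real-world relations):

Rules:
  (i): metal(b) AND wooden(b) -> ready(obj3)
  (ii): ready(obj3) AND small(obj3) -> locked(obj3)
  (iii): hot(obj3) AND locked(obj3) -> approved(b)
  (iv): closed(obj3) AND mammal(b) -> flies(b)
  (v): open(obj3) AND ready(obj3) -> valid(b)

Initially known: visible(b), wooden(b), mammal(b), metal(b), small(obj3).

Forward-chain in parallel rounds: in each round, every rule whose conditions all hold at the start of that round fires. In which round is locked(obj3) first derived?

2

Round 1: (i) [metal(b) AND wooden(b) -> ready(obj3)]. New: ready(obj3).
Round 2: (ii) [ready(obj3) AND small(obj3) -> locked(obj3)]. New: locked(obj3).
locked(obj3) first appears in round 2.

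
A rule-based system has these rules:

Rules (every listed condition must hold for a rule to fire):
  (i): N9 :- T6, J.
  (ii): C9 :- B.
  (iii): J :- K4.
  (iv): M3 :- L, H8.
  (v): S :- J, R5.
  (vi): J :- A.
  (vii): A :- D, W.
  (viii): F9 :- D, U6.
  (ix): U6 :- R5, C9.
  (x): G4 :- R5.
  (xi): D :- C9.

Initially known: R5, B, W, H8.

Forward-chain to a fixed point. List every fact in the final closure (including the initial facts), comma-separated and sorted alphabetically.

A, B, C9, D, F9, G4, H8, J, R5, S, U6, W

[1] (ii) [C9 :- B.]; (x) [G4 :- R5.]. ⇒ new: C9, G4.
[2] (ix) [U6 :- R5, C9.]; (xi) [D :- C9.]. ⇒ new: U6, D.
[3] (vii) [A :- D, W.]; (viii) [F9 :- D, U6.]. ⇒ new: A, F9.
[4] (vi) [J :- A.]. ⇒ new: J.
[5] (v) [S :- J, R5.]. ⇒ new: S.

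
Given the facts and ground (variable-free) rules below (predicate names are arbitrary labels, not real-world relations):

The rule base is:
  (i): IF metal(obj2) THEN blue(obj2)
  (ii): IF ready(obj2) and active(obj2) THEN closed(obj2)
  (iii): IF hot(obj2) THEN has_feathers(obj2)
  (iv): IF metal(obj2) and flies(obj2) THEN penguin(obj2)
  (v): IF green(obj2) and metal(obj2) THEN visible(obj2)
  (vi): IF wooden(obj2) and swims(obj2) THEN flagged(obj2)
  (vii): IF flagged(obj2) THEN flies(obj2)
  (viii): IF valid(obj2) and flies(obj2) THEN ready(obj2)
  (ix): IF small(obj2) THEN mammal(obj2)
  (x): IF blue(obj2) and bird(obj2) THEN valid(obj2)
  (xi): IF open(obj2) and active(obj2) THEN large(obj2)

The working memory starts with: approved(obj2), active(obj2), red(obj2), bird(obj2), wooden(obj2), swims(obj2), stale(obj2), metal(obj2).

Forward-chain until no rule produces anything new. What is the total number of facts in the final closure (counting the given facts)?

15

Round 1 fires (i), (vi), giving blue(obj2), flagged(obj2).
Round 2 fires (vii), (x), giving flies(obj2), valid(obj2).
Round 3 fires (iv), (viii), giving penguin(obj2), ready(obj2).
Round 4 fires (ii), giving closed(obj2).
Closure: {active(obj2), approved(obj2), bird(obj2), blue(obj2), closed(obj2), flagged(obj2), flies(obj2), metal(obj2), penguin(obj2), ready(obj2), red(obj2), stale(obj2), swims(obj2), valid(obj2), wooden(obj2)} — 15 facts.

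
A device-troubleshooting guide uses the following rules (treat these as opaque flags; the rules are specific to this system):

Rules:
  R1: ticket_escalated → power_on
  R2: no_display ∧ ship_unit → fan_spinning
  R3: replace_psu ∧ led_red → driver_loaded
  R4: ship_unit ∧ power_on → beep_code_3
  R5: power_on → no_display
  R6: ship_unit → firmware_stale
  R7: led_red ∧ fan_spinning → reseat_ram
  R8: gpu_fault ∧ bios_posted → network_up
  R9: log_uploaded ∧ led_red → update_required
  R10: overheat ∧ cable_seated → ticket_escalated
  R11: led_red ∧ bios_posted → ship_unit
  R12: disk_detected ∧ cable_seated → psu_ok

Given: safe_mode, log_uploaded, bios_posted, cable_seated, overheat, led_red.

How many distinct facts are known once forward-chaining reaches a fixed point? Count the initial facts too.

Round 1: R9 [log_uploaded ∧ led_red → update_required]; R10 [overheat ∧ cable_seated → ticket_escalated]; R11 [led_red ∧ bios_posted → ship_unit]. Adds update_required, ticket_escalated, ship_unit.
Round 2: R1 [ticket_escalated → power_on]; R6 [ship_unit → firmware_stale]. Adds power_on, firmware_stale.
Round 3: R4 [ship_unit ∧ power_on → beep_code_3]; R5 [power_on → no_display]. Adds beep_code_3, no_display.
Round 4: R2 [no_display ∧ ship_unit → fan_spinning]. Adds fan_spinning.
Round 5: R7 [led_red ∧ fan_spinning → reseat_ram]. Adds reseat_ram.
Closure: {beep_code_3, bios_posted, cable_seated, fan_spinning, firmware_stale, led_red, log_uploaded, no_display, overheat, power_on, reseat_ram, safe_mode, ship_unit, ticket_escalated, update_required} — 15 facts.

15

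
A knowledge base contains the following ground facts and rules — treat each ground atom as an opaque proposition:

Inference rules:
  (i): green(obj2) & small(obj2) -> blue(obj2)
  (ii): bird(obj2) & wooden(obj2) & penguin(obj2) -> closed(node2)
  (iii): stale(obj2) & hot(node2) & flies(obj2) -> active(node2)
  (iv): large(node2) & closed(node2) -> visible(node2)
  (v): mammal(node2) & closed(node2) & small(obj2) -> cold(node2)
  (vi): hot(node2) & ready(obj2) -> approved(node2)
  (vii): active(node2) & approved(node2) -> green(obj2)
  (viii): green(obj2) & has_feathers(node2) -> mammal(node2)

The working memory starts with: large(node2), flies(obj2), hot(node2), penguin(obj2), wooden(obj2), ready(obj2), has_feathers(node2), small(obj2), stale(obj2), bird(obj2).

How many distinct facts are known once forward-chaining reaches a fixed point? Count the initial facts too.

Round 1 — (ii), (iii), (vi), derive closed(node2), active(node2), approved(node2).
Round 2 — (iv), (vii), derive visible(node2), green(obj2).
Round 3 — (i), (viii), derive blue(obj2), mammal(node2).
Round 4 — (v), derive cold(node2).
Closure: {active(node2), approved(node2), bird(obj2), blue(obj2), closed(node2), cold(node2), flies(obj2), green(obj2), has_feathers(node2), hot(node2), large(node2), mammal(node2), penguin(obj2), ready(obj2), small(obj2), stale(obj2), visible(node2), wooden(obj2)} — 18 facts.

18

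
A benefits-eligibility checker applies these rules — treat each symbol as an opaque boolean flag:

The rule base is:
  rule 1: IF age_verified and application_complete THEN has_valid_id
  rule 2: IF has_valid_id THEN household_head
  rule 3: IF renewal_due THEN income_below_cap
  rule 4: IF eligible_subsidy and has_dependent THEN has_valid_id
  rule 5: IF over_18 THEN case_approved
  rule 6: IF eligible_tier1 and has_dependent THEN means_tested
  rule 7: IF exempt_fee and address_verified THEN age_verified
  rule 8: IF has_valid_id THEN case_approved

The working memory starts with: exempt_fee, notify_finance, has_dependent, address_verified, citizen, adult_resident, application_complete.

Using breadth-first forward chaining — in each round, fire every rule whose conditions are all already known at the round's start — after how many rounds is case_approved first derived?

3

[1] rule 7 [IF exempt_fee and address_verified THEN age_verified]. ⇒ new: age_verified.
[2] rule 1 [IF age_verified and application_complete THEN has_valid_id]. ⇒ new: has_valid_id.
[3] rule 2 [IF has_valid_id THEN household_head]; rule 8 [IF has_valid_id THEN case_approved]. ⇒ new: household_head, case_approved.
case_approved first appears in round 3.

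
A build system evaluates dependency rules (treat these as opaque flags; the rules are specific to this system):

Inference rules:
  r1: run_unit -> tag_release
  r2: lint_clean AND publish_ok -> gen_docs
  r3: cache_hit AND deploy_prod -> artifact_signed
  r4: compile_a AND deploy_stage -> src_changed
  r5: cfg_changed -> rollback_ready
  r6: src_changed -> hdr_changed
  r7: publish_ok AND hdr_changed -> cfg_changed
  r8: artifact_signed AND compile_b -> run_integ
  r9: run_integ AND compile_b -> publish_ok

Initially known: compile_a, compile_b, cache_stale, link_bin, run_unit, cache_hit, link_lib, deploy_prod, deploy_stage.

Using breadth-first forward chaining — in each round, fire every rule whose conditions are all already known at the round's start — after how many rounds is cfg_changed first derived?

4

Round 1: r1 [run_unit -> tag_release]; r3 [cache_hit AND deploy_prod -> artifact_signed]; r4 [compile_a AND deploy_stage -> src_changed]. New: tag_release, artifact_signed, src_changed.
Round 2: r6 [src_changed -> hdr_changed]; r8 [artifact_signed AND compile_b -> run_integ]. New: hdr_changed, run_integ.
Round 3: r9 [run_integ AND compile_b -> publish_ok]. New: publish_ok.
Round 4: r7 [publish_ok AND hdr_changed -> cfg_changed]. New: cfg_changed.
cfg_changed first appears in round 4.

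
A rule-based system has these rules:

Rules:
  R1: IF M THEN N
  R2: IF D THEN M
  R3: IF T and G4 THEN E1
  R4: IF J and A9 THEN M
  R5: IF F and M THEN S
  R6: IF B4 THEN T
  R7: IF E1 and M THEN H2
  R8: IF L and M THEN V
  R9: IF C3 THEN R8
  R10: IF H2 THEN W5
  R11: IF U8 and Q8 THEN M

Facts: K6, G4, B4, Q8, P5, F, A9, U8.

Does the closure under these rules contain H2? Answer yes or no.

yes

Round 1 fires R6, R11, giving T, M.
Round 2 fires R1, R3, R5, giving N, E1, S.
Round 3 fires R7, giving H2.
Round 4 fires R10, giving W5.
H2 appears in round 3, so it is derivable.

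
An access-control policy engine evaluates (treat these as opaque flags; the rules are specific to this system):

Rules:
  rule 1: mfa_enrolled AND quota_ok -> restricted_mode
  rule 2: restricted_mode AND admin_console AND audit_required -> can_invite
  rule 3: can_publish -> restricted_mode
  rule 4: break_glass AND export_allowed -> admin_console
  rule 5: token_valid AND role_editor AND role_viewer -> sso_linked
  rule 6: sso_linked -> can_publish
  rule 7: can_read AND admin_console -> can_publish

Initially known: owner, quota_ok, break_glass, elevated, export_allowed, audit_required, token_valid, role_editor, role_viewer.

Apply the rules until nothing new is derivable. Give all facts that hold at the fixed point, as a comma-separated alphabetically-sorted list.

Round 1 fires rule 4, rule 5, giving admin_console, sso_linked.
Round 2 fires rule 6, giving can_publish.
Round 3 fires rule 3, giving restricted_mode.
Round 4 fires rule 2, giving can_invite.

admin_console, audit_required, break_glass, can_invite, can_publish, elevated, export_allowed, owner, quota_ok, restricted_mode, role_editor, role_viewer, sso_linked, token_valid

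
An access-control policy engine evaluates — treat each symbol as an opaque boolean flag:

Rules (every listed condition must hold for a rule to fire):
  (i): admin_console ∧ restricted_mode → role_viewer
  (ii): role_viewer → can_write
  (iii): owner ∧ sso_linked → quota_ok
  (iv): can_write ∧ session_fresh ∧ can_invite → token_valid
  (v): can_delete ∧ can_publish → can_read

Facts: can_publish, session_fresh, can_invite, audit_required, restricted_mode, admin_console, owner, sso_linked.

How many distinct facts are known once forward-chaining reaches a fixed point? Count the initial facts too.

12

Round 1: (i) [admin_console ∧ restricted_mode → role_viewer]; (iii) [owner ∧ sso_linked → quota_ok]. Adds role_viewer, quota_ok.
Round 2: (ii) [role_viewer → can_write]. Adds can_write.
Round 3: (iv) [can_write ∧ session_fresh ∧ can_invite → token_valid]. Adds token_valid.
Closure: {admin_console, audit_required, can_invite, can_publish, can_write, owner, quota_ok, restricted_mode, role_viewer, session_fresh, sso_linked, token_valid} — 12 facts.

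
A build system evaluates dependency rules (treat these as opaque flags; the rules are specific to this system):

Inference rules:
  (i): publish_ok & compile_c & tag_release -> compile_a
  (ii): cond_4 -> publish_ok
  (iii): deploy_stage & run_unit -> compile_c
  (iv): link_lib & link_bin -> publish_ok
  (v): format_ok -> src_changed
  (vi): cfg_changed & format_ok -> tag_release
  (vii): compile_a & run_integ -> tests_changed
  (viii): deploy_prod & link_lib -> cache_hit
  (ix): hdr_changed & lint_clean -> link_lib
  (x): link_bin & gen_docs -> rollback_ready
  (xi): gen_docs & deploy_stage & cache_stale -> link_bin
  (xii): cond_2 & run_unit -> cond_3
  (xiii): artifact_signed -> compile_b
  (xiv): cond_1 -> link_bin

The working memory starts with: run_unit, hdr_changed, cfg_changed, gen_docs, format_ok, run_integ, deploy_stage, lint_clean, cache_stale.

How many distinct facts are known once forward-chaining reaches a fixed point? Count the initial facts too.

18

Round 1: (iii) [deploy_stage & run_unit -> compile_c]; (v) [format_ok -> src_changed]; (vi) [cfg_changed & format_ok -> tag_release]; (ix) [hdr_changed & lint_clean -> link_lib]; (xi) [gen_docs & deploy_stage & cache_stale -> link_bin]. New: compile_c, src_changed, tag_release, link_lib, link_bin.
Round 2: (iv) [link_lib & link_bin -> publish_ok]; (x) [link_bin & gen_docs -> rollback_ready]. New: publish_ok, rollback_ready.
Round 3: (i) [publish_ok & compile_c & tag_release -> compile_a]. New: compile_a.
Round 4: (vii) [compile_a & run_integ -> tests_changed]. New: tests_changed.
Closure: {cache_stale, cfg_changed, compile_a, compile_c, deploy_stage, format_ok, gen_docs, hdr_changed, link_bin, link_lib, lint_clean, publish_ok, rollback_ready, run_integ, run_unit, src_changed, tag_release, tests_changed} — 18 facts.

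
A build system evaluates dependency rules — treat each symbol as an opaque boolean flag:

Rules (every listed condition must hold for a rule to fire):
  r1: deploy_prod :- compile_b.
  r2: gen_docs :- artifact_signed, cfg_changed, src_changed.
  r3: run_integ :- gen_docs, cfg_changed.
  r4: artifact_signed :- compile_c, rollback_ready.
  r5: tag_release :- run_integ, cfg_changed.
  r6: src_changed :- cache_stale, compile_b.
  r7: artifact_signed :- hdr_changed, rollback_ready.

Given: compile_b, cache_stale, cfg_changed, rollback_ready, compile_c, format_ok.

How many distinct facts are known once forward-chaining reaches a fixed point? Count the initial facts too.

12

[1] r1 [deploy_prod :- compile_b.]; r4 [artifact_signed :- compile_c, rollback_ready.]; r6 [src_changed :- cache_stale, compile_b.]. ⇒ new: deploy_prod, artifact_signed, src_changed.
[2] r2 [gen_docs :- artifact_signed, cfg_changed, src_changed.]. ⇒ new: gen_docs.
[3] r3 [run_integ :- gen_docs, cfg_changed.]. ⇒ new: run_integ.
[4] r5 [tag_release :- run_integ, cfg_changed.]. ⇒ new: tag_release.
Closure: {artifact_signed, cache_stale, cfg_changed, compile_b, compile_c, deploy_prod, format_ok, gen_docs, rollback_ready, run_integ, src_changed, tag_release} — 12 facts.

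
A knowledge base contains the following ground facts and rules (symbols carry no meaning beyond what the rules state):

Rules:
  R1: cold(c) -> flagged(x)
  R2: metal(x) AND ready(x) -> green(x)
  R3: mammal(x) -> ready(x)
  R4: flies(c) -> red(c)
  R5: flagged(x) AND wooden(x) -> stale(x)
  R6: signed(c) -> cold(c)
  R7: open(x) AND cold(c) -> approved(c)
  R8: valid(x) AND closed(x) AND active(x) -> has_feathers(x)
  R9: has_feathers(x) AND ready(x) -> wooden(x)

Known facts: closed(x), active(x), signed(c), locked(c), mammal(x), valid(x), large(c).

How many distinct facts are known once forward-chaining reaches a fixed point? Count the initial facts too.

Round 1 fires R3, R6, R8, giving ready(x), cold(c), has_feathers(x).
Round 2 fires R1, R9, giving flagged(x), wooden(x).
Round 3 fires R5, giving stale(x).
Closure: {active(x), closed(x), cold(c), flagged(x), has_feathers(x), large(c), locked(c), mammal(x), ready(x), signed(c), stale(x), valid(x), wooden(x)} — 13 facts.

13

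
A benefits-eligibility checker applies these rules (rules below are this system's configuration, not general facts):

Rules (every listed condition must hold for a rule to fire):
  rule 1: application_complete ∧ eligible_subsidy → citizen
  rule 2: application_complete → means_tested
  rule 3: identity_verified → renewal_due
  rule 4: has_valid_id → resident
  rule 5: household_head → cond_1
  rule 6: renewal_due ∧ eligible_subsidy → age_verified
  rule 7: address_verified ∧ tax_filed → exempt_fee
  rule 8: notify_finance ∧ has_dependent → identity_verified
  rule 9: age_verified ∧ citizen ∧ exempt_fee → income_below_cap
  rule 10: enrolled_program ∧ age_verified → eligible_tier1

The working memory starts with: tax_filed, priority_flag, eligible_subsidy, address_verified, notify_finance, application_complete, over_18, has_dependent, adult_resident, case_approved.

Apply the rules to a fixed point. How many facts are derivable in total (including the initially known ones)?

[1] rule 1 [application_complete ∧ eligible_subsidy → citizen]; rule 2 [application_complete → means_tested]; rule 7 [address_verified ∧ tax_filed → exempt_fee]; rule 8 [notify_finance ∧ has_dependent → identity_verified]. ⇒ new: citizen, means_tested, exempt_fee, identity_verified.
[2] rule 3 [identity_verified → renewal_due]. ⇒ new: renewal_due.
[3] rule 6 [renewal_due ∧ eligible_subsidy → age_verified]. ⇒ new: age_verified.
[4] rule 9 [age_verified ∧ citizen ∧ exempt_fee → income_below_cap]. ⇒ new: income_below_cap.
Closure: {address_verified, adult_resident, age_verified, application_complete, case_approved, citizen, eligible_subsidy, exempt_fee, has_dependent, identity_verified, income_below_cap, means_tested, notify_finance, over_18, priority_flag, renewal_due, tax_filed} — 17 facts.

17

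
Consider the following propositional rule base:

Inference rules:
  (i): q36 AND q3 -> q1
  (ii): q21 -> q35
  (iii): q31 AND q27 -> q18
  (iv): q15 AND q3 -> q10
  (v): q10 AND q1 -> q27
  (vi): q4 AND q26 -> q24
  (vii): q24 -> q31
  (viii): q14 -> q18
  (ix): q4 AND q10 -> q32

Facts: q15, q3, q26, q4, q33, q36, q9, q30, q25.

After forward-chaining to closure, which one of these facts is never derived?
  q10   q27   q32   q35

Round 1: (i) [q36 AND q3 -> q1]; (iv) [q15 AND q3 -> q10]; (vi) [q4 AND q26 -> q24]. Adds q1, q10, q24.
Round 2: (v) [q10 AND q1 -> q27]; (vii) [q24 -> q31]; (ix) [q4 AND q10 -> q32]. Adds q27, q31, q32.
Round 3: (iii) [q31 AND q27 -> q18]. Adds q18.
Derived: q27 (round 2), q32 (round 2), q10 (round 1). q35 never appears in any round.

q35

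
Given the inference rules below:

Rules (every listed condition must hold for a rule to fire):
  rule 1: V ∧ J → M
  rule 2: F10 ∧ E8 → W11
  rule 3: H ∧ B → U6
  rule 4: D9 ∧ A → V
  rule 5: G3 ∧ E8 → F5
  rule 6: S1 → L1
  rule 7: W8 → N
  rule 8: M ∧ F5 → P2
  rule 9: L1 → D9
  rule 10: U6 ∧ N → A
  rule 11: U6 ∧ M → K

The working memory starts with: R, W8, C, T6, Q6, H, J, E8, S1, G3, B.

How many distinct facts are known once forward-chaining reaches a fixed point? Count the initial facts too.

Round 1: rule 3 [H ∧ B → U6]; rule 5 [G3 ∧ E8 → F5]; rule 6 [S1 → L1]; rule 7 [W8 → N]. New: U6, F5, L1, N.
Round 2: rule 9 [L1 → D9]; rule 10 [U6 ∧ N → A]. New: D9, A.
Round 3: rule 4 [D9 ∧ A → V]. New: V.
Round 4: rule 1 [V ∧ J → M]. New: M.
Round 5: rule 8 [M ∧ F5 → P2]; rule 11 [U6 ∧ M → K]. New: P2, K.
Closure: {A, B, C, D9, E8, F5, G3, H, J, K, L1, M, N, P2, Q6, R, S1, T6, U6, V, W8} — 21 facts.

21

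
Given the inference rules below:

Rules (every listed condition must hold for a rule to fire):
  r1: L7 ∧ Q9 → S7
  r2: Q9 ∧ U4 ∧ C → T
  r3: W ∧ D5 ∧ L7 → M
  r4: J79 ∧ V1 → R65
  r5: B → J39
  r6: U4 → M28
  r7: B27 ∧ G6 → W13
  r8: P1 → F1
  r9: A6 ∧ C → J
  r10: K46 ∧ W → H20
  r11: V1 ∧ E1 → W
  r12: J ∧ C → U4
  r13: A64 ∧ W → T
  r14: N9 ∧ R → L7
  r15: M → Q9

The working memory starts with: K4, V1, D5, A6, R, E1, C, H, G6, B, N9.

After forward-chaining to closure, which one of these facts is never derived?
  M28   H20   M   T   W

Round 1 — r5, r9, r11, r14, derive J39, J, W, L7.
Round 2 — r3, r12, derive M, U4.
Round 3 — r6, r15, derive M28, Q9.
Round 4 — r1, r2, derive S7, T.
Derived: W (round 1), M (round 2), M28 (round 3), T (round 4). H20 never appears in any round.

H20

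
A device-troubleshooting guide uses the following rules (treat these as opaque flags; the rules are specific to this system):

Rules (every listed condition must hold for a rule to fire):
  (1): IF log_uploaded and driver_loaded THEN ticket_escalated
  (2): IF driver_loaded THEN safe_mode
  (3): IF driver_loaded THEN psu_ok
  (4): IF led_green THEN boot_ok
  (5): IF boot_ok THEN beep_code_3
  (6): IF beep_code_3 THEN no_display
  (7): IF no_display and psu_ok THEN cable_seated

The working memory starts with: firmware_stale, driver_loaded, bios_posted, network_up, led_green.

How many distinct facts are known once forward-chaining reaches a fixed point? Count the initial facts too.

Round 1: (2) [IF driver_loaded THEN safe_mode]; (3) [IF driver_loaded THEN psu_ok]; (4) [IF led_green THEN boot_ok]. New: safe_mode, psu_ok, boot_ok.
Round 2: (5) [IF boot_ok THEN beep_code_3]. New: beep_code_3.
Round 3: (6) [IF beep_code_3 THEN no_display]. New: no_display.
Round 4: (7) [IF no_display and psu_ok THEN cable_seated]. New: cable_seated.
Closure: {beep_code_3, bios_posted, boot_ok, cable_seated, driver_loaded, firmware_stale, led_green, network_up, no_display, psu_ok, safe_mode} — 11 facts.

11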